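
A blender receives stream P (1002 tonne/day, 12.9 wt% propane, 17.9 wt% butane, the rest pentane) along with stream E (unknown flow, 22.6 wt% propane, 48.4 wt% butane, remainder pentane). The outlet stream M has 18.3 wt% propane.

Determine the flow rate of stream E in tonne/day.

1258 tonne/day

Let E be the unknown flow. Total out = 1002 + E.
propane balance: 129.26 + 0.226·E = 0.183·(1002 + E)
(0.226 − 0.183)·E = 0.183×1002 − 129.26 = 54.108
E = 54.108 / 0.043 = 1258.3 tonne/day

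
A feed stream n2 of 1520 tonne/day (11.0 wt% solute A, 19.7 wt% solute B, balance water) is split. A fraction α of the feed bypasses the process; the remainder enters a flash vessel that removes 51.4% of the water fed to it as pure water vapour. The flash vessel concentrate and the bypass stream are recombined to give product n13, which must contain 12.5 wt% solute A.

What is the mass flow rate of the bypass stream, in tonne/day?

All 1520×0.110 = 167.2 tonne/day of solute A reaches n13, so n13 = 167.2/0.125 = 1337.6 tonne/day and vapour = 182.4 tonne/day.
The evaporator receives (1−α)·1520 of feed at 0.693 water and removes 0.514 of that water:
0.514×0.693×(1−α)×1520 = 182.4
(1−α) = 182.4/541.43 = 0.3369;  α = 0.6631.
Bypass flow = 0.6631×1520 = 1007.9 tonne/day.

1008 tonne/day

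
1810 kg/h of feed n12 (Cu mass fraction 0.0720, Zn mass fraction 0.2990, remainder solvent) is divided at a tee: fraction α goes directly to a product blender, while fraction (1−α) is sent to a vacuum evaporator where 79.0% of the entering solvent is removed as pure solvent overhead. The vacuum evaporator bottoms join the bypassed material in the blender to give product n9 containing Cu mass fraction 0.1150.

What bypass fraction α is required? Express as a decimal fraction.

0.248

All 1810×0.072 = 130.32 kg/h of Cu reaches n9, so n9 = 130.32/0.115 = 1133.2 kg/h and vapour = 676.78 kg/h.
The evaporator receives (1−α)·1810 of feed at 0.629 solvent and removes 0.790 of that solvent:
0.790×0.629×(1−α)×1810 = 676.78
(1−α) = 676.78/899.41 = 0.7525;  α = 0.2475.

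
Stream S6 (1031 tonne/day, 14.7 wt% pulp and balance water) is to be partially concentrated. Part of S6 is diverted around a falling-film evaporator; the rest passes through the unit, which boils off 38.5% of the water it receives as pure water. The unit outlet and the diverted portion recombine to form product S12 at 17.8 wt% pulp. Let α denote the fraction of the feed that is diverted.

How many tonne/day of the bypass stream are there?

484.2 tonne/day

All 1031×0.147 = 151.56 tonne/day of pulp reaches S12, so S12 = 151.56/0.178 = 851.44 tonne/day and vapour = 179.56 tonne/day.
The evaporator receives (1−α)·1031 of feed at 0.853 water and removes 0.385 of that water:
0.385×0.853×(1−α)×1031 = 179.56
(1−α) = 179.56/338.59 = 0.5303;  α = 0.4697.
Bypass flow = 0.4697×1031 = 484.25 tonne/day.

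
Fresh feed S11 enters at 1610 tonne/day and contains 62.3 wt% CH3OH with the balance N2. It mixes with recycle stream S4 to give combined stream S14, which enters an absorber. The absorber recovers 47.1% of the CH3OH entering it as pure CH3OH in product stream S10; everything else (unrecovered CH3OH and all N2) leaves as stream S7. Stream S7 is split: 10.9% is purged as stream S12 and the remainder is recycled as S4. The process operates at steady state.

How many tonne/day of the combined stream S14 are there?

7466 tonne/day

N2 enters only via S11 and leaves only via the purge: 1610×0.377 = 0.109×(N2 in S7), and the absorber passes all N2, so N2 in S14 = N2 in S7 = 5568.5 tonne/day.
CH3OH in S14: m_A = 1610×0.623 + (1−0.109)·(1−0.471)·m_A, so m_A = 1003/0.5287 = 1897.3 tonne/day.
S14 = 1897.3 + 5568.5 = 7465.8 tonne/day.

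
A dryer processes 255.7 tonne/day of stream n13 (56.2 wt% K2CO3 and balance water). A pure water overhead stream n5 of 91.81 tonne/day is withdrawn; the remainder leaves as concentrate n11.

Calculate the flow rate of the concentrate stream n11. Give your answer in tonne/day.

163.9 tonne/day

Concentrate = 255.7 − 91.81 = 163.89 tonne/day.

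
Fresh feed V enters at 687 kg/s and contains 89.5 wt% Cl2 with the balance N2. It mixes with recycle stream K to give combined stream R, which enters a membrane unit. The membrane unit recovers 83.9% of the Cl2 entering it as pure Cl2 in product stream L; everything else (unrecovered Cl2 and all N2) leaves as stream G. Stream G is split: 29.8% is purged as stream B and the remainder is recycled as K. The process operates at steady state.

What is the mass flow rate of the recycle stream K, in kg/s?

248.3 kg/s

N2 enters only via V and leaves only via the purge: 687×0.105 = 0.298×(N2 in G), and the membrane unit passes all N2, so N2 in R = N2 in G = 242.06 kg/s.
Cl2 in R: m_A = 687×0.895 + (1−0.298)·(1−0.839)·m_A, so m_A = 614.87/0.8870 = 693.21 kg/s.
G = (1−0.839)×693.21 + 242.06 = 353.67 kg/s.
Recycle K = (1−0.298)×353.67 = 248.28 kg/s.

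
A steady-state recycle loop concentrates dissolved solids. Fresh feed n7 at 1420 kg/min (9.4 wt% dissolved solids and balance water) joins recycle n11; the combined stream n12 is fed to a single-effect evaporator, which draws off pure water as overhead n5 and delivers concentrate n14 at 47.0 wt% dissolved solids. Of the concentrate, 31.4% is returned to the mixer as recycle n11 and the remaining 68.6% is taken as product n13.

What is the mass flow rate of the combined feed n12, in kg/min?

Overall dissolved solids balance (none leaves overhead): dissolved solids in fresh feed = dissolved solids in product, i.e. 1420×0.094 = (1−0.314)·n14·0.470.
n14 = 133.48/(0.470×0.686) = 413.99 kg/min.
Recycle n11 = 0.314×413.99 = 129.99 kg/min.
Combined feed n12 = 1420 + 129.99 = 1550 kg/min.

1550 kg/min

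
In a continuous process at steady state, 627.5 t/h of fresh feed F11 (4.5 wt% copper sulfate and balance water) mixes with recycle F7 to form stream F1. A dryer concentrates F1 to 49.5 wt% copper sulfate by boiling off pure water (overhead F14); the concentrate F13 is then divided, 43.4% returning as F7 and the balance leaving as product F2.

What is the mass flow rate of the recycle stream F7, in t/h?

Overall copper sulfate balance (none leaves overhead): copper sulfate in fresh feed = copper sulfate in product, i.e. 627.5×0.045 = (1−0.434)·F13·0.495.
F13 = 28.238/(0.495×0.566) = 100.79 t/h.
Recycle F7 = 0.434×100.79 = 43.742 t/h.

43.74 t/h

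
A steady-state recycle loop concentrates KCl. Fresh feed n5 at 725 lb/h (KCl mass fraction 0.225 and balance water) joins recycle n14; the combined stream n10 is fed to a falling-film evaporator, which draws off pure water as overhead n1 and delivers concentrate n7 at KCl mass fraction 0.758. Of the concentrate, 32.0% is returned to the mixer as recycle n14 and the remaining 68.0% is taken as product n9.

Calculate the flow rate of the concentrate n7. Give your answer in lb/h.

316.5 lb/h

Overall KCl balance (none leaves overhead): KCl in fresh feed = KCl in product, i.e. 725×0.225 = (1−0.320)·n7·0.758.
n7 = 163.12/(0.758×0.680) = 316.48 lb/h.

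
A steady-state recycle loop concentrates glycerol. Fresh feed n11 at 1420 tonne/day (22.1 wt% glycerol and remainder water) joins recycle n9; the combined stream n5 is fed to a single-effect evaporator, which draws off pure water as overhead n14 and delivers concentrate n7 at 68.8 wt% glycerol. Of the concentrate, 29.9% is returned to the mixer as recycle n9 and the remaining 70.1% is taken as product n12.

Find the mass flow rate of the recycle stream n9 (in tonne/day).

194.6 tonne/day

Overall glycerol balance (none leaves overhead): glycerol in fresh feed = glycerol in product, i.e. 1420×0.221 = (1−0.299)·n7·0.688.
n7 = 313.82/(0.688×0.701) = 650.69 tonne/day.
Recycle n9 = 0.299×650.69 = 194.56 tonne/day.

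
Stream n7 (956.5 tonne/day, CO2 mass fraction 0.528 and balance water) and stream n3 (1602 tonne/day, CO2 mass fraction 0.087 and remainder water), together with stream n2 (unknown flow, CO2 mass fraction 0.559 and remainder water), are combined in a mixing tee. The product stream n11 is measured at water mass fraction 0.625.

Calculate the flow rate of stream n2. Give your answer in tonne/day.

Let n2 be the unknown flow. Total out = 2558.5 + n2.
water balance: 1914.1 + 0.441·n2 = 0.625·(2558.5 + n2)
(0.441 − 0.625)·n2 = 0.625×2558.5 − 1914.1 = -315.03
n2 = -315.03 / -0.184 = 1712.1 tonne/day

1712 tonne/day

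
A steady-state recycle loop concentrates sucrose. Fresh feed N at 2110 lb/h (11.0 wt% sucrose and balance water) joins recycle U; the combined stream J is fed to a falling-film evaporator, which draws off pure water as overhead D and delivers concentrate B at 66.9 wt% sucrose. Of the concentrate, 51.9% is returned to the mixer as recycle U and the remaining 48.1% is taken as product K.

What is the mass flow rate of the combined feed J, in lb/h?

2484 lb/h

Overall sucrose balance (none leaves overhead): sucrose in fresh feed = sucrose in product, i.e. 2110×0.110 = (1−0.519)·B·0.669.
B = 232.1/(0.669×0.481) = 721.28 lb/h.
Recycle U = 0.519×721.28 = 374.34 lb/h.
Combined feed J = 2110 + 374.34 = 2484.3 lb/h.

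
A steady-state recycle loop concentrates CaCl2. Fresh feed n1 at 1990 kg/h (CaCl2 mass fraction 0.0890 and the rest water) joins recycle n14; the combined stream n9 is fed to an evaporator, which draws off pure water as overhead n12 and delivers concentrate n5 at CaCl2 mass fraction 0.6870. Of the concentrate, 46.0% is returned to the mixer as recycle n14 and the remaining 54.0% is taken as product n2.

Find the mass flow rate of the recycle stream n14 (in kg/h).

219.6 kg/h

Overall CaCl2 balance (none leaves overhead): CaCl2 in fresh feed = CaCl2 in product, i.e. 1990×0.089 = (1−0.460)·n5·0.687.
n5 = 177.11/(0.687×0.540) = 477.41 kg/h.
Recycle n14 = 0.460×477.41 = 219.61 kg/h.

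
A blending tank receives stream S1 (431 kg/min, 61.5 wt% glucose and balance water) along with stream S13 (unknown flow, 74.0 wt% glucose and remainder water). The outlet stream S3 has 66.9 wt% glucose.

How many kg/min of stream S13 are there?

Let S13 be the unknown flow. Total out = 431 + S13.
glucose balance: 265.06 + 0.740·S13 = 0.669·(431 + S13)
(0.740 − 0.669)·S13 = 0.669×431 − 265.06 = 23.274
S13 = 23.274 / 0.071 = 327.8 kg/min

327.8 kg/min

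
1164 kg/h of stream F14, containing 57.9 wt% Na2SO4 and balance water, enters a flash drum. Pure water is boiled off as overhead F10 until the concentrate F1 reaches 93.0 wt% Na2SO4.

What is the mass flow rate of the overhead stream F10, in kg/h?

439.3 kg/h

Na2SO4 is conserved: 1164×0.579 = 673.96 kg/h all reports to the concentrate.
Concentrate = 673.96/(target fraction) = 724.68 kg/h.
Overhead = 1164 − 724.68 = 439.32 kg/h.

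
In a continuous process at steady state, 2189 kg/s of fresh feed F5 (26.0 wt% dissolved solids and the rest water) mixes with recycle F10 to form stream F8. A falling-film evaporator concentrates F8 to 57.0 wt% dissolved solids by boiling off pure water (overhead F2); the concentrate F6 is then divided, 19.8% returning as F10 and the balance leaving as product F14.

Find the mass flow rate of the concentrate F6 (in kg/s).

1245 kg/s

Overall dissolved solids balance (none leaves overhead): dissolved solids in fresh feed = dissolved solids in product, i.e. 2189×0.260 = (1−0.198)·F6·0.570.
F6 = 569.14/(0.570×0.802) = 1245 kg/s.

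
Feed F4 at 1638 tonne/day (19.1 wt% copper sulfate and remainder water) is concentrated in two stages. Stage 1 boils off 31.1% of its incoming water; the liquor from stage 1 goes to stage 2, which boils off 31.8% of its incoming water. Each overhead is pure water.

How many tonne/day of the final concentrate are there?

water in feed = 1638×0.809 = 1325.1 tonne/day.
After stage 1: water left = (1−0.311)×1325.1 = 913.02; stream total = 1225.9 tonne/day.
After stage 2: water left = (1−0.318)×913.02 = 622.68; final concentrate = 935.54 tonne/day.

935.5 tonne/day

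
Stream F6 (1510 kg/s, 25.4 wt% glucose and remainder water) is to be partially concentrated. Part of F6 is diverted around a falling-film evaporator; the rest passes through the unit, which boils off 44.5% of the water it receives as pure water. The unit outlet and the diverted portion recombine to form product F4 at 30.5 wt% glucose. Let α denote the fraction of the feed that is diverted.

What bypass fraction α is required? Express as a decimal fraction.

All 1510×0.254 = 383.54 kg/s of glucose reaches F4, so F4 = 383.54/0.305 = 1257.5 kg/s and vapour = 252.49 kg/s.
The evaporator receives (1−α)·1510 of feed at 0.746 water and removes 0.445 of that water:
0.445×0.746×(1−α)×1510 = 252.49
(1−α) = 252.49/501.27 = 0.5037;  α = 0.4963.

0.496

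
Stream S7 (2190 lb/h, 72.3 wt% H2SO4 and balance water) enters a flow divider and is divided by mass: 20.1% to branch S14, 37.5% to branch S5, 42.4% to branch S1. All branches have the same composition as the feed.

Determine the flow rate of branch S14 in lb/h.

440.2 lb/h

Branch S14 flow = 0.201×2190 = 440.19 lb/h.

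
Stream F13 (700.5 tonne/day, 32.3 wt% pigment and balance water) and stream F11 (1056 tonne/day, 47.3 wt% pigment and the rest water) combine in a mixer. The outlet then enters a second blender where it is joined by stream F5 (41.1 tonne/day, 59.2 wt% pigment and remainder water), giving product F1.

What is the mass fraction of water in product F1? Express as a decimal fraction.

0.5827

Overall, product flow = 1797.6 tonne/day.
water in = 700.5×0.677 + 1056×0.527 + 41.1×0.408 = 1047.5 tonne/day.
water fraction in F1 = 0.5827.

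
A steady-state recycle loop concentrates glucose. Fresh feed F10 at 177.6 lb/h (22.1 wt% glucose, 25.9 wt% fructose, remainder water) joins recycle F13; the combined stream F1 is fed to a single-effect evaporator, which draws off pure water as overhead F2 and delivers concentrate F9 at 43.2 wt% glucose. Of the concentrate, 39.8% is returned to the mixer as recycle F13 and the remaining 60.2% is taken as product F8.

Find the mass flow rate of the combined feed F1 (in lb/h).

237.7 lb/h

Overall glucose balance (none leaves overhead): glucose in fresh feed = glucose in product, i.e. 177.6×0.221 = (1−0.398)·F9·0.432.
F9 = 39.25/(0.432×0.602) = 150.92 lb/h.
Recycle F13 = 0.398×150.92 = 60.067 lb/h.
Combined feed F1 = 177.6 + 60.067 = 237.67 lb/h.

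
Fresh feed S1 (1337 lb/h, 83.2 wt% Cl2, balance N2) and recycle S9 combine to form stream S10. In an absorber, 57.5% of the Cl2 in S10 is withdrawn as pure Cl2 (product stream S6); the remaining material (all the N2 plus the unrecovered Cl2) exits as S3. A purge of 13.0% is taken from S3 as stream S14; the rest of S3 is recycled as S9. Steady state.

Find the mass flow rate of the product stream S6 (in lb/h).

Cl2 in S10: m_A = 1337×0.832 + (1−0.130)·(1−0.575)·m_A, so m_A = 1112.4/0.6302 = 1765 lb/h.
Product S6 = 0.575×1765 = 1014.9 lb/h.

1015 lb/h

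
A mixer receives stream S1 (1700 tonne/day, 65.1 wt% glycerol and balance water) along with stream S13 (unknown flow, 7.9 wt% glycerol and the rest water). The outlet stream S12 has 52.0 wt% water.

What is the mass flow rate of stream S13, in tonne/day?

724.9 tonne/day

Let S13 be the unknown flow. Total out = 1700 + S13.
water balance: 593.3 + 0.921·S13 = 0.520·(1700 + S13)
(0.921 − 0.520)·S13 = 0.520×1700 − 593.3 = 290.7
S13 = 290.7 / 0.401 = 724.94 tonne/day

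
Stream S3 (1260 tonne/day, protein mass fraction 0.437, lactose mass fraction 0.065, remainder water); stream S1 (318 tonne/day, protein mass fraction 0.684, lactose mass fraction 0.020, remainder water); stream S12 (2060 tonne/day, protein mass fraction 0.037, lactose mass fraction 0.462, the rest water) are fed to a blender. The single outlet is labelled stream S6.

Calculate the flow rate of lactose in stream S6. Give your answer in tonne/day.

1040 tonne/day

lactose out = lactose in = 1260×0.065 + 318×0.020 + 2060×0.462 = 1040 tonne/day.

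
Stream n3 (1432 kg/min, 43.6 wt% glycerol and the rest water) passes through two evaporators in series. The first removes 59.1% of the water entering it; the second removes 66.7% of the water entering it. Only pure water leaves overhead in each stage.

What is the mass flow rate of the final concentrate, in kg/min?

water in feed = 1432×0.564 = 807.65 kg/min.
After stage 1: water left = (1−0.591)×807.65 = 330.33; stream total = 954.68 kg/min.
After stage 2: water left = (1−0.667)×330.33 = 110; final concentrate = 734.35 kg/min.

734.4 kg/min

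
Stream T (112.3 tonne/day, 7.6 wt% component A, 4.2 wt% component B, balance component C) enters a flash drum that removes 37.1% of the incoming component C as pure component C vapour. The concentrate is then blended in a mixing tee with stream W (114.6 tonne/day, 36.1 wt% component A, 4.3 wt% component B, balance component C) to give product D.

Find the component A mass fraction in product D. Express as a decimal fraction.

Vapour removed = 0.371×0.882×112.3 = 36.747 tonne/day; concentrate = 75.553 tonne/day.
component A reaching the mixer = 8.5348 (from concentrate) + 114.6×0.361 = 49.905 tonne/day.
Product flow = 75.553 + 114.6 = 190.15 tonne/day; component A fraction = 0.262.

0.262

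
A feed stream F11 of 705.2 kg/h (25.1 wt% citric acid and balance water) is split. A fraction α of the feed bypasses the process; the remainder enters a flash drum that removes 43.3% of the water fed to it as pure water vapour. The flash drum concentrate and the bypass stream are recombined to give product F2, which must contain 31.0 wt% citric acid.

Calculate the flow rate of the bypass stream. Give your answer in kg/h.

291.4 kg/h

All 705.2×0.251 = 177.01 kg/h of citric acid reaches F2, so F2 = 177.01/0.310 = 570.98 kg/h and vapour = 134.22 kg/h.
The evaporator receives (1−α)·705.2 of feed at 0.749 water and removes 0.433 of that water:
0.433×0.749×(1−α)×705.2 = 134.22
(1−α) = 134.22/228.71 = 0.5868;  α = 0.4132.
Bypass flow = 0.4132×705.2 = 291.36 kg/h.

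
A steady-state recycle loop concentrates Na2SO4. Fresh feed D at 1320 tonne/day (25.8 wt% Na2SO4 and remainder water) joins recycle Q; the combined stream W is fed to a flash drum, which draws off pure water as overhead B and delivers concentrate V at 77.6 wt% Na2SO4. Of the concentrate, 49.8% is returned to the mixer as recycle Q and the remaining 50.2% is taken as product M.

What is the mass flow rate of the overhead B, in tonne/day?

Overall Na2SO4 balance (none leaves overhead): Na2SO4 in fresh feed = Na2SO4 in product, i.e. 1320×0.258 = (1−0.498)·V·0.776.
V = 340.56/(0.776×0.502) = 874.24 tonne/day.
Recycle Q = 0.498×874.24 = 435.37 tonne/day.
Combined feed W = 1320 + 435.37 = 1755.4 tonne/day.
Overhead B = W − V = 1755.4 − 874.24 = 881.13 tonne/day.

881.1 tonne/day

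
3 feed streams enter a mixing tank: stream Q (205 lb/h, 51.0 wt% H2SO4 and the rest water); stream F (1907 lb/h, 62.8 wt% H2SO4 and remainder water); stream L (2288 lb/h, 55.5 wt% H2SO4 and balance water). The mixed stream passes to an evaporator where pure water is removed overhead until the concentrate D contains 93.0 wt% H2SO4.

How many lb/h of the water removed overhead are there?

H2SO4 entering = 205×0.510 + 1907×0.628 + 2288×0.555 = 2572 lb/h.
All H2SO4 reports to D, so D = 2572/0.930 = 2765.6 lb/h.
Total feed = 4400 lb/h; overhead = 4400 − 2765.6 = 1634.4 lb/h.

1634 lb/h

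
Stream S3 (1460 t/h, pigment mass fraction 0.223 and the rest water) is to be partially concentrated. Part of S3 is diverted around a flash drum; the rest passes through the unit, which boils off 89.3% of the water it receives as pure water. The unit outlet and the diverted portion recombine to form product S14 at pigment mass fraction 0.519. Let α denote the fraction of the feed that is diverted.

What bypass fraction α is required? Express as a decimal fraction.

0.178

All 1460×0.223 = 325.58 t/h of pigment reaches S14, so S14 = 325.58/0.519 = 627.32 t/h and vapour = 832.68 t/h.
The evaporator receives (1−α)·1460 of feed at 0.777 water and removes 0.893 of that water:
0.893×0.777×(1−α)×1460 = 832.68
(1−α) = 832.68/1013 = 0.8220;  α = 0.1780.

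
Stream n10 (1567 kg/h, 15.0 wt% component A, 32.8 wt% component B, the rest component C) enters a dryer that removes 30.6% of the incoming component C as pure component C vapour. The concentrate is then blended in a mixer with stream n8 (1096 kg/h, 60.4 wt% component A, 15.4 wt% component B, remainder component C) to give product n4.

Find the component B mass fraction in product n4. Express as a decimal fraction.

0.283

Vapour removed = 0.306×0.522×1567 = 250.3 kg/h; concentrate = 1316.7 kg/h.
component B reaching the mixer = 513.98 (from concentrate) + 1096×0.154 = 682.76 kg/h.
Product flow = 1316.7 + 1096 = 2412.7 kg/h; component B fraction = 0.283.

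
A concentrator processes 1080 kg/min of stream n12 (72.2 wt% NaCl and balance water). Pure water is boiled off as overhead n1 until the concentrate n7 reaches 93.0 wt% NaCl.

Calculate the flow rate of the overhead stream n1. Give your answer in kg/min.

NaCl is conserved: 1080×0.722 = 779.76 kg/min all reports to the concentrate.
Concentrate = 779.76/(target fraction) = 838.45 kg/min.
Overhead = 1080 − 838.45 = 241.55 kg/min.

241.5 kg/min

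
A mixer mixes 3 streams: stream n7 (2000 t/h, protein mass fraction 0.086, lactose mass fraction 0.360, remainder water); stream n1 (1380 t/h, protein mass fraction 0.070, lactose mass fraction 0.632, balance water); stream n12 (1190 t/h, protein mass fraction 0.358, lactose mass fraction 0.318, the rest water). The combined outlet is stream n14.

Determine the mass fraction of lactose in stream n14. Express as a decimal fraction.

0.431

Total flow out = 2000 + 1380 + 1190 = 4570 t/h.
lactose in = 2000×0.360 + 1380×0.632 + 1190×0.318 = 1970.6 t/h.
lactose mass fraction in n14 = 1970.6/4570 = 0.431.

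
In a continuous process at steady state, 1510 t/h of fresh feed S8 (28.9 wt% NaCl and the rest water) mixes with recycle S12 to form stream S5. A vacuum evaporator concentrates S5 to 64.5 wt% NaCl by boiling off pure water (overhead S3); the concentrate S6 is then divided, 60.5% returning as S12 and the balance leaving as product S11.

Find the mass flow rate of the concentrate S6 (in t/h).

1713 t/h

Overall NaCl balance (none leaves overhead): NaCl in fresh feed = NaCl in product, i.e. 1510×0.289 = (1−0.605)·S6·0.645.
S6 = 436.39/(0.645×0.395) = 1712.8 t/h.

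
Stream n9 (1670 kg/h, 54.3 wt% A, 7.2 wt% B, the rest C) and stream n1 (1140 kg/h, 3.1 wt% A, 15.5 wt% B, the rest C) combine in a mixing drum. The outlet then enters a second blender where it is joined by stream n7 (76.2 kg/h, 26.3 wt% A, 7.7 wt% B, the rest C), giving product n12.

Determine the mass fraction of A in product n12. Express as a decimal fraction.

0.333

Overall, product flow = 2886.2 kg/h.
A in = 1670×0.543 + 1140×0.031 + 76.2×0.263 = 962.19 kg/h.
A fraction in n12 = 0.333.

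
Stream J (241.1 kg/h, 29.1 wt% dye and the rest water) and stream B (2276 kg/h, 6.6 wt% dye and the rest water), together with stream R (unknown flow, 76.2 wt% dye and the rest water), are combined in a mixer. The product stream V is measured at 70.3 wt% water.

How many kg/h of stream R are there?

1134 kg/h

Let R be the unknown flow. Total out = 2517.1 + R.
water balance: 2296.7 + 0.238·R = 0.703·(2517.1 + R)
(0.238 − 0.703)·R = 0.703×2517.1 − 2296.7 = -527.2
R = -527.2 / -0.465 = 1133.8 kg/h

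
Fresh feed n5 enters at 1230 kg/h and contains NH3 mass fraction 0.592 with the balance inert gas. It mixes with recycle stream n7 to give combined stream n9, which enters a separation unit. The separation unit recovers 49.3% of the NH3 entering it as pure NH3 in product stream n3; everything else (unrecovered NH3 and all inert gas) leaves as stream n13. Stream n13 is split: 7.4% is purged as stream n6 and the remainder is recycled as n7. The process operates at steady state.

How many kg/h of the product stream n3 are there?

NH3 in n9: m_A = 1230×0.592 + (1−0.074)·(1−0.493)·m_A, so m_A = 728.16/0.5305 = 1372.5 kg/h.
Product n3 = 0.493×1372.5 = 676.66 kg/h.

676.7 kg/h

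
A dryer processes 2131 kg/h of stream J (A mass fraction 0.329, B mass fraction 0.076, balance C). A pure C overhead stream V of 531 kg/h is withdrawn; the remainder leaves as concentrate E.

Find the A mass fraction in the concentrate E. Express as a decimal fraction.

A is not removed: 2131×0.329 = 701.1 kg/h of A enters E.
Concentrate = 2131 − 531 = 1600 kg/h.
Mass fraction = 701.1/1600 = 0.438.

0.438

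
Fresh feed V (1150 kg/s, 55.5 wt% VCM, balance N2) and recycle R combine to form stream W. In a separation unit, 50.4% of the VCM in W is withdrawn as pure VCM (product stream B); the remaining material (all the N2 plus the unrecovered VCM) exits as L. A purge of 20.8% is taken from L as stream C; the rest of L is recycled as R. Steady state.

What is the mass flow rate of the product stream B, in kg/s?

529.8 kg/s

VCM in W: m_A = 1150×0.555 + (1−0.208)·(1−0.504)·m_A, so m_A = 638.25/0.6072 = 1051.2 kg/s.
Product B = 0.504×1051.2 = 529.8 kg/s.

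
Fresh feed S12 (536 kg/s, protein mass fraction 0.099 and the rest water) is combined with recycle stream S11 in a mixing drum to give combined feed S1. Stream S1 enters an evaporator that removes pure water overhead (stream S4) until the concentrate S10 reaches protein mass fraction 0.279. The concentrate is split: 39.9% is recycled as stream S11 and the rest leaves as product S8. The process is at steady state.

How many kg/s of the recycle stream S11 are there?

126.3 kg/s

Overall protein balance (none leaves overhead): protein in fresh feed = protein in product, i.e. 536×0.099 = (1−0.399)·S10·0.279.
S10 = 53.064/(0.279×0.601) = 316.46 kg/s.
Recycle S11 = 0.399×316.46 = 126.27 kg/s.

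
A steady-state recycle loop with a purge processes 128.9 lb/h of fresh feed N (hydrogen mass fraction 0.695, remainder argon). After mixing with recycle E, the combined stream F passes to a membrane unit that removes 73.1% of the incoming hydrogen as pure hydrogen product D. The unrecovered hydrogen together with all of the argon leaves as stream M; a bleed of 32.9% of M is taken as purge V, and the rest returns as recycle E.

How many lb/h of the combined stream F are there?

argon enters only via N and leaves only via the purge: 128.9×0.305 = 0.329×(argon in M), and the membrane unit passes all argon, so argon in F = argon in M = 119.5 lb/h.
hydrogen in F: m_A = 128.9×0.695 + (1−0.329)·(1−0.731)·m_A, so m_A = 89.585/0.8195 = 109.32 lb/h.
F = 109.32 + 119.5 = 228.81 lb/h.

228.8 lb/h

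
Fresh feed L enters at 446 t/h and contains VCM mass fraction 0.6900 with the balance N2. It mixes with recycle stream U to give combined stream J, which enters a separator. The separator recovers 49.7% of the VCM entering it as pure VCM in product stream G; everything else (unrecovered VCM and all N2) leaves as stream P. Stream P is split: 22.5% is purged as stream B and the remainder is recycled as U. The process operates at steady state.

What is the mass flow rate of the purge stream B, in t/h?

N2 enters only via L and leaves only via the purge: 446×0.310 = 0.225×(N2 in P), and the separator passes all N2, so N2 in J = N2 in P = 614.49 t/h.
VCM in J: m_A = 446×0.690 + (1−0.225)·(1−0.497)·m_A, so m_A = 307.74/0.6102 = 504.35 t/h.
P = (1−0.497)×504.35 + 614.49 = 868.18 t/h.
Purge B = 0.225×868.18 = 195.34 t/h.

195.3 t/h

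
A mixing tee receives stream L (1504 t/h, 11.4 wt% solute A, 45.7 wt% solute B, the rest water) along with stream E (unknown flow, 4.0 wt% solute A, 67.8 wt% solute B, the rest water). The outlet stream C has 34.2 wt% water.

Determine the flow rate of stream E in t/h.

2181 t/h

Let E be the unknown flow. Total out = 1504 + E.
water balance: 645.22 + 0.282·E = 0.342·(1504 + E)
(0.282 − 0.342)·E = 0.342×1504 − 645.22 = -130.85
E = -130.85 / -0.060 = 2180.8 t/h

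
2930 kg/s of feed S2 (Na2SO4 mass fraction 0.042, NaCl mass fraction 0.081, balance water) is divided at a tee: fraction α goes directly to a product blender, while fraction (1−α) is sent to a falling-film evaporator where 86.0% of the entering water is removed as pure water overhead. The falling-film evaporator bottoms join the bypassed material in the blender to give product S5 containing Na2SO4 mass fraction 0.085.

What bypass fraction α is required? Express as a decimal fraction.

All 2930×0.042 = 123.06 kg/s of Na2SO4 reaches S5, so S5 = 123.06/0.085 = 1447.8 kg/s and vapour = 1482.2 kg/s.
The evaporator receives (1−α)·2930 of feed at 0.877 water and removes 0.860 of that water:
0.860×0.877×(1−α)×2930 = 1482.2
(1−α) = 1482.2/2209.9 = 0.6707;  α = 0.3293.

0.329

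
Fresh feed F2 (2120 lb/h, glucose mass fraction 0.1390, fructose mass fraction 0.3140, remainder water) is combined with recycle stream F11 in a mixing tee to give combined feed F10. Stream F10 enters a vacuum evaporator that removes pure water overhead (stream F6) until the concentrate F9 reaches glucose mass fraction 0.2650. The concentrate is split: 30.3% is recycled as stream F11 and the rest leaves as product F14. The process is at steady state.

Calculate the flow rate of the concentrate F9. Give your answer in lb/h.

Overall glucose balance (none leaves overhead): glucose in fresh feed = glucose in product, i.e. 2120×0.139 = (1−0.303)·F9·0.265.
F9 = 294.68/(0.265×0.697) = 1595.4 lb/h.

1595 lb/h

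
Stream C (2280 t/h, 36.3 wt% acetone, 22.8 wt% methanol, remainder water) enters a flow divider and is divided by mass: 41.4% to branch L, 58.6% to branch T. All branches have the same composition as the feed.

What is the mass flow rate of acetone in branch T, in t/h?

Branch T total = 0.586×2280 = 1336.1 t/h.
acetone in T = 0.363×1336.1 = 485 t/h.

485 t/h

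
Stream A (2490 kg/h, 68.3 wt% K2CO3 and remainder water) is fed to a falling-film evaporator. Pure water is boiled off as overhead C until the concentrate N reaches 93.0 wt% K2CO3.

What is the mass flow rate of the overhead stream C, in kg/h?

K2CO3 is conserved: 2490×0.683 = 1700.7 kg/h all reports to the concentrate.
Concentrate = 1700.7/(target fraction) = 1828.7 kg/h.
Overhead = 2490 − 1828.7 = 661.32 kg/h.

661.3 kg/h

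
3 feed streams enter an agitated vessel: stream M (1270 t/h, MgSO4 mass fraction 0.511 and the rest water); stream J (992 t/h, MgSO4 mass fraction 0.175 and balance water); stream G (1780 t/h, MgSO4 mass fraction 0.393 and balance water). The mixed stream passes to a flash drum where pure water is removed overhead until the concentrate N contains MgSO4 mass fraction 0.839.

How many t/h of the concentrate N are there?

MgSO4 entering = 1270×0.511 + 992×0.175 + 1780×0.393 = 1522.1 t/h.
All MgSO4 reports to N, so N = 1522.1/0.839 = 1814.2 t/h.

1814 t/h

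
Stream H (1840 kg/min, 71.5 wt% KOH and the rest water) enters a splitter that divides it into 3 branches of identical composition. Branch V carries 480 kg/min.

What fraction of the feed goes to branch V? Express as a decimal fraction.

0.261

Fraction to V = 480/1840 = 0.2609.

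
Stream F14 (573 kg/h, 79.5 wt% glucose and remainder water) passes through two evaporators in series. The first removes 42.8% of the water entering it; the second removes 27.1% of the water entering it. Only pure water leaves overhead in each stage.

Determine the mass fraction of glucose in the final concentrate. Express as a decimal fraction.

water in feed = 573×0.205 = 117.46 kg/h.
After stage 1: water left = (1−0.428)×117.46 = 67.19; stream total = 522.72 kg/h.
After stage 2: water left = (1−0.271)×67.19 = 48.981; final concentrate = 504.52 kg/h.
glucose fraction = 455.54/504.52 = 0.903.

0.903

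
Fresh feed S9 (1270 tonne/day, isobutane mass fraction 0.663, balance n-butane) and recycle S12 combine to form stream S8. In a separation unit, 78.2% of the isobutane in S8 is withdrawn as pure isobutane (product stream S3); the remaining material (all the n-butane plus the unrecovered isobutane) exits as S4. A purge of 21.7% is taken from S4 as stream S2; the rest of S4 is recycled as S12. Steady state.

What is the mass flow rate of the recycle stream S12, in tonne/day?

1718 tonne/day

n-butane enters only via S9 and leaves only via the purge: 1270×0.337 = 0.217×(n-butane in S4), and the separation unit passes all n-butane, so n-butane in S8 = n-butane in S4 = 1972.3 tonne/day.
isobutane in S8: m_A = 1270×0.663 + (1−0.217)·(1−0.782)·m_A, so m_A = 842.01/0.8293 = 1015.3 tonne/day.
S4 = (1−0.782)×1015.3 + 1972.3 = 2193.6 tonne/day.
Recycle S12 = (1−0.217)×2193.6 = 1717.6 tonne/day.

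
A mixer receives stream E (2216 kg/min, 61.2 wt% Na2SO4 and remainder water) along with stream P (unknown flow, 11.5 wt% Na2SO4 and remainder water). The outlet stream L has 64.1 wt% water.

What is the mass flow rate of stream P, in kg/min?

2298 kg/min

Let P be the unknown flow. Total out = 2216 + P.
water balance: 859.81 + 0.885·P = 0.641·(2216 + P)
(0.885 − 0.641)·P = 0.641×2216 − 859.81 = 560.65
P = 560.65 / 0.244 = 2297.7 kg/min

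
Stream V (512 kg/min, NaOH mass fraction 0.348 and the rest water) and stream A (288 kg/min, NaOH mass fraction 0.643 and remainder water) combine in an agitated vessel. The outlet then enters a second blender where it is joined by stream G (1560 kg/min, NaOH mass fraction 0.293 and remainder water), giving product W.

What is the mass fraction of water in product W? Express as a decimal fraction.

Overall, product flow = 2360 kg/min.
water in = 512×0.652 + 288×0.357 + 1560×0.707 = 1539.6 kg/min.
water fraction in W = 0.652.

0.652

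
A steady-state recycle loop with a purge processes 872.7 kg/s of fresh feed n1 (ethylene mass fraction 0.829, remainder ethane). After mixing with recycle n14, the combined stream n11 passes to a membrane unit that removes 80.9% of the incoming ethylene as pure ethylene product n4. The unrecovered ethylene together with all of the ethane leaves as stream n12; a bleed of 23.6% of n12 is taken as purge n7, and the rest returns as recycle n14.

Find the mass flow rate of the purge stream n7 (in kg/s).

187.4 kg/s

ethane enters only via n1 and leaves only via the purge: 872.7×0.171 = 0.236×(ethane in n12), and the membrane unit passes all ethane, so ethane in n11 = ethane in n12 = 632.34 kg/s.
ethylene in n11: m_A = 872.7×0.829 + (1−0.236)·(1−0.809)·m_A, so m_A = 723.47/0.8541 = 847.08 kg/s.
n12 = (1−0.809)×847.08 + 632.34 = 794.13 kg/s.
Purge n7 = 0.236×794.13 = 187.41 kg/s.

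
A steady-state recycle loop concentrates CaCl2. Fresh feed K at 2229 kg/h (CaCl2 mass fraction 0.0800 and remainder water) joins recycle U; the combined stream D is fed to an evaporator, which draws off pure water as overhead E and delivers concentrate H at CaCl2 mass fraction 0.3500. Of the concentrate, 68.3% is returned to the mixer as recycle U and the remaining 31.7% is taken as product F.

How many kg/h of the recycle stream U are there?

1098 kg/h

Overall CaCl2 balance (none leaves overhead): CaCl2 in fresh feed = CaCl2 in product, i.e. 2229×0.080 = (1−0.683)·H·0.350.
H = 178.32/(0.350×0.317) = 1607.2 kg/h.
Recycle U = 0.683×1607.2 = 1097.7 kg/h.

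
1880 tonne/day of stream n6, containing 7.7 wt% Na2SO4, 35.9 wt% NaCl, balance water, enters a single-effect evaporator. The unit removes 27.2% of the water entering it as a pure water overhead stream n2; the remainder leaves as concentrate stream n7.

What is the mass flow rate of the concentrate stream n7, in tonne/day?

water entering = 1880×0.564 = 1060.3 tonne/day; overhead removed = 0.272×1060.3 = 288.41 tonne/day.
Concentrate = 1880 − 288.41 = 1591.6 tonne/day.

1592 tonne/day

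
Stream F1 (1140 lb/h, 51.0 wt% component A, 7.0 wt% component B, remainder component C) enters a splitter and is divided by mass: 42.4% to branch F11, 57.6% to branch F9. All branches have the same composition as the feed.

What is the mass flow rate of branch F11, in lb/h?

483.4 lb/h

Branch F11 flow = 0.424×1140 = 483.36 lb/h.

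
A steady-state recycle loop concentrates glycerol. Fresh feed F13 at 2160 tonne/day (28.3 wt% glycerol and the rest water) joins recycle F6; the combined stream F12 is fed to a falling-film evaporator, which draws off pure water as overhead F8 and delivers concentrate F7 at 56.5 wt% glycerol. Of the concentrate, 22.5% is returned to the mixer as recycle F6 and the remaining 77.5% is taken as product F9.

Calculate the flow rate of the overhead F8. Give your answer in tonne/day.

1078 tonne/day

Overall glycerol balance (none leaves overhead): glycerol in fresh feed = glycerol in product, i.e. 2160×0.283 = (1−0.225)·F7·0.565.
F7 = 611.28/(0.565×0.775) = 1396 tonne/day.
Recycle F6 = 0.225×1396 = 314.1 tonne/day.
Combined feed F12 = 2160 + 314.1 = 2474.1 tonne/day.
Overhead F8 = F12 − F7 = 2474.1 − 1396 = 1078.1 tonne/day.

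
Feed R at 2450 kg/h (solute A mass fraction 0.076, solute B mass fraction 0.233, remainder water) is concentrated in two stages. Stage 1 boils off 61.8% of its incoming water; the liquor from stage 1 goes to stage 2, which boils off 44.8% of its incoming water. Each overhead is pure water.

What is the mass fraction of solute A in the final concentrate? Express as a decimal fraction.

water in feed = 2450×0.691 = 1692.9 kg/h.
After stage 1: water left = (1−0.618)×1692.9 = 646.71; stream total = 1403.8 kg/h.
After stage 2: water left = (1−0.448)×646.71 = 356.98; final concentrate = 1114 kg/h.
solute A fraction = 186.2/1114 = 0.167.

0.167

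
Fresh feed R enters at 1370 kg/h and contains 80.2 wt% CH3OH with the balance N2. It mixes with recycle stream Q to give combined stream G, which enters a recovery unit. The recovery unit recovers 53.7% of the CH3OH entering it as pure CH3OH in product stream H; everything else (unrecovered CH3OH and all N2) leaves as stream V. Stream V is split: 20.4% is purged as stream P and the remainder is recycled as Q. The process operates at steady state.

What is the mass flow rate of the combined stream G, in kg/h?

N2 enters only via R and leaves only via the purge: 1370×0.198 = 0.204×(N2 in V), and the recovery unit passes all N2, so N2 in G = N2 in V = 1329.7 kg/h.
CH3OH in G: m_A = 1370×0.802 + (1−0.204)·(1−0.537)·m_A, so m_A = 1098.7/0.6315 = 1740 kg/h.
G = 1740 + 1329.7 = 3069.7 kg/h.

3070 kg/h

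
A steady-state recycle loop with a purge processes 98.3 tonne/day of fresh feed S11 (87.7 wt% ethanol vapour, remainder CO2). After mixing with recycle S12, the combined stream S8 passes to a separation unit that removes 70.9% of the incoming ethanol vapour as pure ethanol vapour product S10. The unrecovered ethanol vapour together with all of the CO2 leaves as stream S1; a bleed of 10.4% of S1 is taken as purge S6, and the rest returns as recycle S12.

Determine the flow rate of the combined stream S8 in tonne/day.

CO2 enters only via S11 and leaves only via the purge: 98.3×0.123 = 0.104×(CO2 in S1), and the separation unit passes all CO2, so CO2 in S8 = CO2 in S1 = 116.26 tonne/day.
ethanol vapour in S8: m_A = 98.3×0.877 + (1−0.104)·(1−0.709)·m_A, so m_A = 86.209/0.7393 = 116.61 tonne/day.
S8 = 116.61 + 116.26 = 232.87 tonne/day.

232.9 tonne/day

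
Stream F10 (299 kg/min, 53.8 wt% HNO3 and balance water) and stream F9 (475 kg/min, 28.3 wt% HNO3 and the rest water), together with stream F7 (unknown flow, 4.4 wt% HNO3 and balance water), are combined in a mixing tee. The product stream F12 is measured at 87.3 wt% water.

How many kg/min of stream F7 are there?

2373 kg/min

Let F7 be the unknown flow. Total out = 774 + F7.
water balance: 478.71 + 0.956·F7 = 0.873·(774 + F7)
(0.956 − 0.873)·F7 = 0.873×774 − 478.71 = 196.99
F7 = 196.99 / 0.083 = 2373.4 kg/min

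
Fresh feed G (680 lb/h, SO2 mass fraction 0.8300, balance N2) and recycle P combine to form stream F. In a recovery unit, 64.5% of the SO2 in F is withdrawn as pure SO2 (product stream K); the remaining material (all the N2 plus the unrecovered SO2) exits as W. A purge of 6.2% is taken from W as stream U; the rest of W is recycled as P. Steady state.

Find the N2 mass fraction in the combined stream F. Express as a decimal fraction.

N2 enters only via G and leaves only via the purge: 680×0.170 = 0.062×(N2 in W), and the recovery unit passes all N2, so N2 in F = N2 in W = 1864.5 lb/h.
SO2 in F: m_A = 680×0.830 + (1−0.062)·(1−0.645)·m_A, so m_A = 564.4/0.6670 = 846.16 lb/h.
F = 846.16 + 1864.5 = 2710.7 lb/h.
N2 fraction in F = 1864.5/2710.7 = 0.6878.

0.6878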